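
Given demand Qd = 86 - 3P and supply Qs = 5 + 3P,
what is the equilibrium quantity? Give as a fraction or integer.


First find equilibrium price:
86 - 3P = 5 + 3P
P* = 81/6 = 27/2
Then substitute into demand:
Q* = 86 - 3 * 27/2 = 91/2

91/2


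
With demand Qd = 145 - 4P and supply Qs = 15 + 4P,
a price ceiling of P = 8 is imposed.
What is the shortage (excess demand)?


At P = 8:
Qd = 145 - 4*8 = 113
Qs = 15 + 4*8 = 47
Shortage = Qd - Qs = 113 - 47 = 66

66


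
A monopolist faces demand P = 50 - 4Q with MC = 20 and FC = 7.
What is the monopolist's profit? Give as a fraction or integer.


MR = MC: 50 - 8Q = 20
Q* = 15/4
P* = 50 - 4*15/4 = 35
Profit = (P* - MC)*Q* - FC
= (35 - 20)*15/4 - 7
= 15*15/4 - 7
= 225/4 - 7 = 197/4

197/4


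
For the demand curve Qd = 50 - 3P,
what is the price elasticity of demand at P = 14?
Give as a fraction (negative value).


dQ/dP = -3
At P = 14: Q = 50 - 3*14 = 8
E = (dQ/dP)(P/Q) = (-3)(14/8) = -21/4

-21/4


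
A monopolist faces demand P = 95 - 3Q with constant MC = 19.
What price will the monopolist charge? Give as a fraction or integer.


MR = 95 - 6Q
Set MR = MC: 95 - 6Q = 19
Q* = 38/3
Substitute into demand:
P* = 95 - 3*38/3 = 57

57


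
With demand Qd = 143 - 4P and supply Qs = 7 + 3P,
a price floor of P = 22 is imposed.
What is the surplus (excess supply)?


At P = 22:
Qd = 143 - 4*22 = 55
Qs = 7 + 3*22 = 73
Surplus = Qs - Qd = 73 - 55 = 18

18


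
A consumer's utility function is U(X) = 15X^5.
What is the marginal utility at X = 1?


MU = dU/dX = 15*5*X^(5-1)
MU = 75*X^4
At X = 1:
MU = 75 * 1^4
MU = 75 * 1 = 75

75


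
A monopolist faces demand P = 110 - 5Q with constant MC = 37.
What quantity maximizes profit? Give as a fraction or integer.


TR = P*Q = (110 - 5Q)Q = 110Q - 5Q^2
MR = dTR/dQ = 110 - 10Q
Set MR = MC:
110 - 10Q = 37
73 = 10Q
Q* = 73/10 = 73/10

73/10


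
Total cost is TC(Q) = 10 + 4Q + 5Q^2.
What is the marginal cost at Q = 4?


MC = dTC/dQ = 4 + 2*5*Q
At Q = 4:
MC = 4 + 10*4
MC = 4 + 40 = 44

44


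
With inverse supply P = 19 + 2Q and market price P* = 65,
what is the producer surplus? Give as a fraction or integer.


Minimum supply price (at Q=0): P_min = 19
Quantity supplied at P* = 65:
Q* = (65 - 19)/2 = 23
PS = (1/2) * Q* * (P* - P_min)
PS = (1/2) * 23 * (65 - 19)
PS = (1/2) * 23 * 46 = 529

529


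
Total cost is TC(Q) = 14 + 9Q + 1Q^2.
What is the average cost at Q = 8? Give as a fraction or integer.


TC(8) = 14 + 9*8 + 1*8^2
TC(8) = 14 + 72 + 64 = 150
AC = TC/Q = 150/8 = 75/4

75/4


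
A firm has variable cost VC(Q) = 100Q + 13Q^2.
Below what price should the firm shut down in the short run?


AVC(Q) = VC(Q)/Q = 100 + 13Q
AVC is increasing in Q, so minimum AVC is at Q -> 0+.
Min AVC = 100
The firm should shut down if P < 100.

100


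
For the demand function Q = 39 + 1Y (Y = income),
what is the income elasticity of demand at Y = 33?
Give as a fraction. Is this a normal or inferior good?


dQ/dY = 1
At Y = 33: Q = 39 + 1*33 = 72
Ey = (dQ/dY)(Y/Q) = 1 * 33 / 72 = 11/24
Since Ey > 0, this is a normal good.

11/24 (normal good)


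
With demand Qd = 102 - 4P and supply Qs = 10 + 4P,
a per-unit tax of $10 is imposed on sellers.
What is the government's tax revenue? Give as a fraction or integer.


With tax on sellers, new supply: Qs' = 10 + 4(P - 10)
= 4P - 30
New equilibrium quantity:
Q_new = 36
Tax revenue = tax * Q_new = 10 * 36 = 360

360


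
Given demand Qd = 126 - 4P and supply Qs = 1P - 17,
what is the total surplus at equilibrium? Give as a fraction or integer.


Find equilibrium: 126 - 4P = 1P - 17
126 + 17 = 5P
P* = 143/5 = 143/5
Q* = 1*143/5 - 17 = 58/5
Inverse demand: P = 63/2 - Q/4, so P_max = 63/2
Inverse supply: P = 17 + Q/1, so P_min = 17
CS = (1/2) * 58/5 * (63/2 - 143/5) = 841/50
PS = (1/2) * 58/5 * (143/5 - 17) = 1682/25
TS = CS + PS = 841/50 + 1682/25 = 841/10

841/10


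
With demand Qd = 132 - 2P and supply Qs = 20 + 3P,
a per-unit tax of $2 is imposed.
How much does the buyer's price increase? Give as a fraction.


With a per-unit tax, the buyer's price increase depends on relative slopes.
Supply slope: d = 3, Demand slope: b = 2
Buyer's price increase = d * tax / (b + d)
= 3 * 2 / (2 + 3)
= 6 / 5 = 6/5

6/5


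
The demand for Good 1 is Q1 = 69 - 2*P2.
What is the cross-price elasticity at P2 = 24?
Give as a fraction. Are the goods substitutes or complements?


dQ1/dP2 = -2
At P2 = 24: Q1 = 69 - 2*24 = 21
Exy = (dQ1/dP2)(P2/Q1) = -2 * 24 / 21 = -16/7
Since Exy < 0, the goods are complements.

-16/7 (complements)


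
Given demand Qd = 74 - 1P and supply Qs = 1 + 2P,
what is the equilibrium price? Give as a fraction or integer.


At equilibrium, Qd = Qs.
74 - 1P = 1 + 2P
74 - 1 = 1P + 2P
73 = 3P
P* = 73/3 = 73/3

73/3


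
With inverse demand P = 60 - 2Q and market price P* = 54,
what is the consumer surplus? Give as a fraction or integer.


Maximum willingness to pay (at Q=0): P_max = 60
Quantity demanded at P* = 54:
Q* = (60 - 54)/2 = 3
CS = (1/2) * Q* * (P_max - P*)
CS = (1/2) * 3 * (60 - 54)
CS = (1/2) * 3 * 6 = 9

9


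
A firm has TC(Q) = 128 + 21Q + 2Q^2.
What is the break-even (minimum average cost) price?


AC(Q) = 128/Q + 21 + 2Q
To minimize: dAC/dQ = -128/Q^2 + 2 = 0
Q^2 = 128/2 = 64
Q* = 8
Min AC = 128/8 + 21 + 2*8
Min AC = 16 + 21 + 16 = 53

53


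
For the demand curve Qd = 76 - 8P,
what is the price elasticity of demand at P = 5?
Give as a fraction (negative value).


dQ/dP = -8
At P = 5: Q = 76 - 8*5 = 36
E = (dQ/dP)(P/Q) = (-8)(5/36) = -10/9

-10/9


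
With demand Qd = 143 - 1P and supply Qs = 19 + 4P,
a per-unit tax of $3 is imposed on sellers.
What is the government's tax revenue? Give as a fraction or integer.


With tax on sellers, new supply: Qs' = 19 + 4(P - 3)
= 7 + 4P
New equilibrium quantity:
Q_new = 579/5
Tax revenue = tax * Q_new = 3 * 579/5 = 1737/5

1737/5


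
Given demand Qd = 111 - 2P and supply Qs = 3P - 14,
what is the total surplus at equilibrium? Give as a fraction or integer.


Find equilibrium: 111 - 2P = 3P - 14
111 + 14 = 5P
P* = 125/5 = 25
Q* = 3*25 - 14 = 61
Inverse demand: P = 111/2 - Q/2, so P_max = 111/2
Inverse supply: P = 14/3 + Q/3, so P_min = 14/3
CS = (1/2) * 61 * (111/2 - 25) = 3721/4
PS = (1/2) * 61 * (25 - 14/3) = 3721/6
TS = CS + PS = 3721/4 + 3721/6 = 18605/12

18605/12


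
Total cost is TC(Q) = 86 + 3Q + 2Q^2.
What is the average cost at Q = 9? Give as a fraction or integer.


TC(9) = 86 + 3*9 + 2*9^2
TC(9) = 86 + 27 + 162 = 275
AC = TC/Q = 275/9 = 275/9

275/9


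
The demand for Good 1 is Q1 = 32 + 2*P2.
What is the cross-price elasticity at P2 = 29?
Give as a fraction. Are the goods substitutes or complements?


dQ1/dP2 = 2
At P2 = 29: Q1 = 32 + 2*29 = 90
Exy = (dQ1/dP2)(P2/Q1) = 2 * 29 / 90 = 29/45
Since Exy > 0, the goods are substitutes.

29/45 (substitutes)


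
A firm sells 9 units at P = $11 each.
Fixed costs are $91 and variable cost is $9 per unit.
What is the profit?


Total Revenue = P * Q = 11 * 9 = $99
Total Cost = FC + VC*Q = 91 + 9*9 = $172
Profit = TR - TC = 99 - 172 = $-73

$-73


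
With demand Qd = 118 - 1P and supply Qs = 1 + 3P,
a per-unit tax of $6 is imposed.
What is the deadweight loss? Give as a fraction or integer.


Pre-tax equilibrium quantity: Q* = 355/4
Post-tax equilibrium quantity: Q_tax = 337/4
Reduction in quantity: Q* - Q_tax = 9/2
DWL = (1/2) * tax * (Q* - Q_tax)
DWL = (1/2) * 6 * 9/2 = 27/2

27/2


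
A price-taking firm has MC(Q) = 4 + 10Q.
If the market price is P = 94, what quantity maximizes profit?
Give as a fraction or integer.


In perfect competition, profit is maximized where P = MC.
94 = 4 + 10Q
90 = 10Q
Q* = 90/10 = 9

9


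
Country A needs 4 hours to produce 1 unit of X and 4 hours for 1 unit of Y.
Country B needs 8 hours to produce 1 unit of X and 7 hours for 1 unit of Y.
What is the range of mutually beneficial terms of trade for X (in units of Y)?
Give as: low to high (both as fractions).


Opportunity cost of X for Country A = hours_X / hours_Y = 4/4 = 1 units of Y
Opportunity cost of X for Country B = hours_X / hours_Y = 8/7 = 8/7 units of Y
Terms of trade must be between the two opportunity costs.
Range: 1 to 8/7

1 to 8/7


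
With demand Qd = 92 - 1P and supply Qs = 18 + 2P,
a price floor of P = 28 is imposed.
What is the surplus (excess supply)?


At P = 28:
Qd = 92 - 1*28 = 64
Qs = 18 + 2*28 = 74
Surplus = Qs - Qd = 74 - 64 = 10

10


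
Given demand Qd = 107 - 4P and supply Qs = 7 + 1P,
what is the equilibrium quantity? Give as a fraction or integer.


First find equilibrium price:
107 - 4P = 7 + 1P
P* = 100/5 = 20
Then substitute into demand:
Q* = 107 - 4 * 20 = 27

27


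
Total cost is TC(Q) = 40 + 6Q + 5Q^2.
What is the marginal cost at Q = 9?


MC = dTC/dQ = 6 + 2*5*Q
At Q = 9:
MC = 6 + 10*9
MC = 6 + 90 = 96

96


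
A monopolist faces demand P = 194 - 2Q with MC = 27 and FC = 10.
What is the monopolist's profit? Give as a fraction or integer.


MR = MC: 194 - 4Q = 27
Q* = 167/4
P* = 194 - 2*167/4 = 221/2
Profit = (P* - MC)*Q* - FC
= (221/2 - 27)*167/4 - 10
= 167/2*167/4 - 10
= 27889/8 - 10 = 27809/8

27809/8


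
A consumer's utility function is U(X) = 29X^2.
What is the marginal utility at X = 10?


MU = dU/dX = 29*2*X^(2-1)
MU = 58*X^1
At X = 10:
MU = 58 * 10^1
MU = 58 * 10 = 580

580


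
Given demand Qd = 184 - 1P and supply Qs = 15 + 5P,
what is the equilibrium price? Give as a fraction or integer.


At equilibrium, Qd = Qs.
184 - 1P = 15 + 5P
184 - 15 = 1P + 5P
169 = 6P
P* = 169/6 = 169/6

169/6


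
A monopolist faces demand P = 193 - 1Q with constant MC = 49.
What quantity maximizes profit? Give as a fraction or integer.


TR = P*Q = (193 - 1Q)Q = 193Q - 1Q^2
MR = dTR/dQ = 193 - 2Q
Set MR = MC:
193 - 2Q = 49
144 = 2Q
Q* = 144/2 = 72

72


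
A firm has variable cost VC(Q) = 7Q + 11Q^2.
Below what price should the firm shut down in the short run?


AVC(Q) = VC(Q)/Q = 7 + 11Q
AVC is increasing in Q, so minimum AVC is at Q -> 0+.
Min AVC = 7
The firm should shut down if P < 7.

7


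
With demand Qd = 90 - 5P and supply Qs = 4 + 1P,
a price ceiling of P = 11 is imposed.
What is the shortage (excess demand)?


At P = 11:
Qd = 90 - 5*11 = 35
Qs = 4 + 1*11 = 15
Shortage = Qd - Qs = 35 - 15 = 20

20


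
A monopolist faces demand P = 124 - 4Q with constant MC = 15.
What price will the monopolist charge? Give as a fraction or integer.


MR = 124 - 8Q
Set MR = MC: 124 - 8Q = 15
Q* = 109/8
Substitute into demand:
P* = 124 - 4*109/8 = 139/2

139/2


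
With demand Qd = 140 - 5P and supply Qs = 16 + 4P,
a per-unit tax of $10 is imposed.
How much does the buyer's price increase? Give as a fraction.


With a per-unit tax, the buyer's price increase depends on relative slopes.
Supply slope: d = 4, Demand slope: b = 5
Buyer's price increase = d * tax / (b + d)
= 4 * 10 / (5 + 4)
= 40 / 9 = 40/9

40/9


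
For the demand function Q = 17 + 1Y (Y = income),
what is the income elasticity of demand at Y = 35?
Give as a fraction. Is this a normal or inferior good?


dQ/dY = 1
At Y = 35: Q = 17 + 1*35 = 52
Ey = (dQ/dY)(Y/Q) = 1 * 35 / 52 = 35/52
Since Ey > 0, this is a normal good.

35/52 (normal good)


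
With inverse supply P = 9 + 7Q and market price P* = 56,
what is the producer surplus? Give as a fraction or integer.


Minimum supply price (at Q=0): P_min = 9
Quantity supplied at P* = 56:
Q* = (56 - 9)/7 = 47/7
PS = (1/2) * Q* * (P* - P_min)
PS = (1/2) * 47/7 * (56 - 9)
PS = (1/2) * 47/7 * 47 = 2209/14

2209/14


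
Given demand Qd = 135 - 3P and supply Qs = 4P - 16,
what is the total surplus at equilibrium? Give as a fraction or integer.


Find equilibrium: 135 - 3P = 4P - 16
135 + 16 = 7P
P* = 151/7 = 151/7
Q* = 4*151/7 - 16 = 492/7
Inverse demand: P = 45 - Q/3, so P_max = 45
Inverse supply: P = 4 + Q/4, so P_min = 4
CS = (1/2) * 492/7 * (45 - 151/7) = 40344/49
PS = (1/2) * 492/7 * (151/7 - 4) = 30258/49
TS = CS + PS = 40344/49 + 30258/49 = 10086/7

10086/7


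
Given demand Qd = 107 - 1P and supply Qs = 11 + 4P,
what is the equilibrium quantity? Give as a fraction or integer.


First find equilibrium price:
107 - 1P = 11 + 4P
P* = 96/5 = 96/5
Then substitute into demand:
Q* = 107 - 1 * 96/5 = 439/5

439/5


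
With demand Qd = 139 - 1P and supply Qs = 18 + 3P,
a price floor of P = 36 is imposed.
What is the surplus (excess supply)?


At P = 36:
Qd = 139 - 1*36 = 103
Qs = 18 + 3*36 = 126
Surplus = Qs - Qd = 126 - 103 = 23

23


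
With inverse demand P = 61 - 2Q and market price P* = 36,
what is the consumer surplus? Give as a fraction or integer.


Maximum willingness to pay (at Q=0): P_max = 61
Quantity demanded at P* = 36:
Q* = (61 - 36)/2 = 25/2
CS = (1/2) * Q* * (P_max - P*)
CS = (1/2) * 25/2 * (61 - 36)
CS = (1/2) * 25/2 * 25 = 625/4

625/4


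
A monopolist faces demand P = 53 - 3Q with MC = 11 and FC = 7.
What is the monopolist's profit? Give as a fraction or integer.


MR = MC: 53 - 6Q = 11
Q* = 7
P* = 53 - 3*7 = 32
Profit = (P* - MC)*Q* - FC
= (32 - 11)*7 - 7
= 21*7 - 7
= 147 - 7 = 140

140


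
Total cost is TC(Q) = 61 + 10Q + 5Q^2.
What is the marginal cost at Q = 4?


MC = dTC/dQ = 10 + 2*5*Q
At Q = 4:
MC = 10 + 10*4
MC = 10 + 40 = 50

50


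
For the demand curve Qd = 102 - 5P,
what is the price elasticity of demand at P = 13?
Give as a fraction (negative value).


dQ/dP = -5
At P = 13: Q = 102 - 5*13 = 37
E = (dQ/dP)(P/Q) = (-5)(13/37) = -65/37

-65/37


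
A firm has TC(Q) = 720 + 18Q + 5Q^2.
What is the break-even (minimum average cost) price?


AC(Q) = 720/Q + 18 + 5Q
To minimize: dAC/dQ = -720/Q^2 + 5 = 0
Q^2 = 720/5 = 144
Q* = 12
Min AC = 720/12 + 18 + 5*12
Min AC = 60 + 18 + 60 = 138

138


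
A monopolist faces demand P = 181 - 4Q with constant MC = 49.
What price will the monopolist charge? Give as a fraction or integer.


MR = 181 - 8Q
Set MR = MC: 181 - 8Q = 49
Q* = 33/2
Substitute into demand:
P* = 181 - 4*33/2 = 115

115


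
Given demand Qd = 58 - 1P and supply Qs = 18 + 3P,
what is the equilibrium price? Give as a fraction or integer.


At equilibrium, Qd = Qs.
58 - 1P = 18 + 3P
58 - 18 = 1P + 3P
40 = 4P
P* = 40/4 = 10

10


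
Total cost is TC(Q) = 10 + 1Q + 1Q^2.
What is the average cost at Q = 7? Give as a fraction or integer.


TC(7) = 10 + 1*7 + 1*7^2
TC(7) = 10 + 7 + 49 = 66
AC = TC/Q = 66/7 = 66/7

66/7


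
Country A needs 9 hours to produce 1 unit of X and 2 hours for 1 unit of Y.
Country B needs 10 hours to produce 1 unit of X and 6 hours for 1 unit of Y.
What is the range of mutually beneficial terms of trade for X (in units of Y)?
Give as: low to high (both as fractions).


Opportunity cost of X for Country A = hours_X / hours_Y = 9/2 = 9/2 units of Y
Opportunity cost of X for Country B = hours_X / hours_Y = 10/6 = 5/3 units of Y
Terms of trade must be between the two opportunity costs.
Range: 5/3 to 9/2

5/3 to 9/2


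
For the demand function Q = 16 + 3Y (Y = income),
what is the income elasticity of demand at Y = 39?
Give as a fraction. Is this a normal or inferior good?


dQ/dY = 3
At Y = 39: Q = 16 + 3*39 = 133
Ey = (dQ/dY)(Y/Q) = 3 * 39 / 133 = 117/133
Since Ey > 0, this is a normal good.

117/133 (normal good)


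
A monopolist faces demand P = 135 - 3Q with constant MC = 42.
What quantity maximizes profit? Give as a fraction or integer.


TR = P*Q = (135 - 3Q)Q = 135Q - 3Q^2
MR = dTR/dQ = 135 - 6Q
Set MR = MC:
135 - 6Q = 42
93 = 6Q
Q* = 93/6 = 31/2

31/2


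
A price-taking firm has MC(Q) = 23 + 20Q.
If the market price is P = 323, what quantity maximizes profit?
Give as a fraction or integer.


In perfect competition, profit is maximized where P = MC.
323 = 23 + 20Q
300 = 20Q
Q* = 300/20 = 15

15


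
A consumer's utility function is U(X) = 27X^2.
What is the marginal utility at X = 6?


MU = dU/dX = 27*2*X^(2-1)
MU = 54*X^1
At X = 6:
MU = 54 * 6^1
MU = 54 * 6 = 324

324


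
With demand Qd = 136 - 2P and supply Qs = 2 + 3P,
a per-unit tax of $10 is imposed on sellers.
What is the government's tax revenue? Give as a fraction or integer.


With tax on sellers, new supply: Qs' = 2 + 3(P - 10)
= 3P - 28
New equilibrium quantity:
Q_new = 352/5
Tax revenue = tax * Q_new = 10 * 352/5 = 704

704


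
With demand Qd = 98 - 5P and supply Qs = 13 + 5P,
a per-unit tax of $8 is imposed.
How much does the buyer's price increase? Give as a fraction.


With a per-unit tax, the buyer's price increase depends on relative slopes.
Supply slope: d = 5, Demand slope: b = 5
Buyer's price increase = d * tax / (b + d)
= 5 * 8 / (5 + 5)
= 40 / 10 = 4

4


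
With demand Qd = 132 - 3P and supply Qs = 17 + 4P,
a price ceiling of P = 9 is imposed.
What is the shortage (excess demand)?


At P = 9:
Qd = 132 - 3*9 = 105
Qs = 17 + 4*9 = 53
Shortage = Qd - Qs = 105 - 53 = 52

52


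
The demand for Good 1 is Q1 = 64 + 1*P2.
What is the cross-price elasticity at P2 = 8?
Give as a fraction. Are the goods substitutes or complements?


dQ1/dP2 = 1
At P2 = 8: Q1 = 64 + 1*8 = 72
Exy = (dQ1/dP2)(P2/Q1) = 1 * 8 / 72 = 1/9
Since Exy > 0, the goods are substitutes.

1/9 (substitutes)


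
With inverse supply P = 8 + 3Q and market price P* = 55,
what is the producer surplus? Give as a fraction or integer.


Minimum supply price (at Q=0): P_min = 8
Quantity supplied at P* = 55:
Q* = (55 - 8)/3 = 47/3
PS = (1/2) * Q* * (P* - P_min)
PS = (1/2) * 47/3 * (55 - 8)
PS = (1/2) * 47/3 * 47 = 2209/6

2209/6


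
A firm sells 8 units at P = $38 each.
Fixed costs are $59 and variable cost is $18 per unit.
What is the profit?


Total Revenue = P * Q = 38 * 8 = $304
Total Cost = FC + VC*Q = 59 + 18*8 = $203
Profit = TR - TC = 304 - 203 = $101

$101


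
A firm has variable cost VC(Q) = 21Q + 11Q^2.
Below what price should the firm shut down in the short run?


AVC(Q) = VC(Q)/Q = 21 + 11Q
AVC is increasing in Q, so minimum AVC is at Q -> 0+.
Min AVC = 21
The firm should shut down if P < 21.

21


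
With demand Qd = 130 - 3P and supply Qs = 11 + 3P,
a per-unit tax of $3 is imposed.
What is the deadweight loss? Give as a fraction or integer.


Pre-tax equilibrium quantity: Q* = 141/2
Post-tax equilibrium quantity: Q_tax = 66
Reduction in quantity: Q* - Q_tax = 9/2
DWL = (1/2) * tax * (Q* - Q_tax)
DWL = (1/2) * 3 * 9/2 = 27/4

27/4


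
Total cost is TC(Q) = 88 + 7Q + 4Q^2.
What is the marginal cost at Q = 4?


MC = dTC/dQ = 7 + 2*4*Q
At Q = 4:
MC = 7 + 8*4
MC = 7 + 32 = 39

39


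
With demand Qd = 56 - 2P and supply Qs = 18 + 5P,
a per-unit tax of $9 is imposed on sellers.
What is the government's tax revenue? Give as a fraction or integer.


With tax on sellers, new supply: Qs' = 18 + 5(P - 9)
= 5P - 27
New equilibrium quantity:
Q_new = 226/7
Tax revenue = tax * Q_new = 9 * 226/7 = 2034/7

2034/7


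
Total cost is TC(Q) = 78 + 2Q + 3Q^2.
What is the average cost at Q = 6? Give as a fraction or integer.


TC(6) = 78 + 2*6 + 3*6^2
TC(6) = 78 + 12 + 108 = 198
AC = TC/Q = 198/6 = 33

33


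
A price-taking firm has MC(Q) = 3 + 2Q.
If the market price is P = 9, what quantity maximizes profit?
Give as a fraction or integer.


In perfect competition, profit is maximized where P = MC.
9 = 3 + 2Q
6 = 2Q
Q* = 6/2 = 3

3


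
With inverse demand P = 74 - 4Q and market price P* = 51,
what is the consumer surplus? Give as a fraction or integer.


Maximum willingness to pay (at Q=0): P_max = 74
Quantity demanded at P* = 51:
Q* = (74 - 51)/4 = 23/4
CS = (1/2) * Q* * (P_max - P*)
CS = (1/2) * 23/4 * (74 - 51)
CS = (1/2) * 23/4 * 23 = 529/8

529/8


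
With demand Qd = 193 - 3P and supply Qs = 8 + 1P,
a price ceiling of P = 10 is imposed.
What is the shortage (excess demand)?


At P = 10:
Qd = 193 - 3*10 = 163
Qs = 8 + 1*10 = 18
Shortage = Qd - Qs = 163 - 18 = 145

145


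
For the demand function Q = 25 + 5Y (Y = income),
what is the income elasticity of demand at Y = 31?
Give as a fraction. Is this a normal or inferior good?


dQ/dY = 5
At Y = 31: Q = 25 + 5*31 = 180
Ey = (dQ/dY)(Y/Q) = 5 * 31 / 180 = 31/36
Since Ey > 0, this is a normal good.

31/36 (normal good)


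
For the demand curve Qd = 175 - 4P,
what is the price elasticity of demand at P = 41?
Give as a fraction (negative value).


dQ/dP = -4
At P = 41: Q = 175 - 4*41 = 11
E = (dQ/dP)(P/Q) = (-4)(41/11) = -164/11

-164/11


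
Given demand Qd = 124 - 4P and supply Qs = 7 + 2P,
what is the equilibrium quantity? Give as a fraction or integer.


First find equilibrium price:
124 - 4P = 7 + 2P
P* = 117/6 = 39/2
Then substitute into demand:
Q* = 124 - 4 * 39/2 = 46

46


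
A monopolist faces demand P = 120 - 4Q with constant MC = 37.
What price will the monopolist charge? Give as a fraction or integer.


MR = 120 - 8Q
Set MR = MC: 120 - 8Q = 37
Q* = 83/8
Substitute into demand:
P* = 120 - 4*83/8 = 157/2

157/2


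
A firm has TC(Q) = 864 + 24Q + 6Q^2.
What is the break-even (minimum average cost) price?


AC(Q) = 864/Q + 24 + 6Q
To minimize: dAC/dQ = -864/Q^2 + 6 = 0
Q^2 = 864/6 = 144
Q* = 12
Min AC = 864/12 + 24 + 6*12
Min AC = 72 + 24 + 72 = 168

168


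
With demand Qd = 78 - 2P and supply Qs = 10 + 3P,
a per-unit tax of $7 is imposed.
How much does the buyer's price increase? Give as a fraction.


With a per-unit tax, the buyer's price increase depends on relative slopes.
Supply slope: d = 3, Demand slope: b = 2
Buyer's price increase = d * tax / (b + d)
= 3 * 7 / (2 + 3)
= 21 / 5 = 21/5

21/5


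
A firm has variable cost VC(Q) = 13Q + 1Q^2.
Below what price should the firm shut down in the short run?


AVC(Q) = VC(Q)/Q = 13 + 1Q
AVC is increasing in Q, so minimum AVC is at Q -> 0+.
Min AVC = 13
The firm should shut down if P < 13.

13


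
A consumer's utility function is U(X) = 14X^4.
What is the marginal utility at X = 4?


MU = dU/dX = 14*4*X^(4-1)
MU = 56*X^3
At X = 4:
MU = 56 * 4^3
MU = 56 * 64 = 3584

3584


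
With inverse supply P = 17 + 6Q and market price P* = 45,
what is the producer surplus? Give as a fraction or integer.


Minimum supply price (at Q=0): P_min = 17
Quantity supplied at P* = 45:
Q* = (45 - 17)/6 = 14/3
PS = (1/2) * Q* * (P* - P_min)
PS = (1/2) * 14/3 * (45 - 17)
PS = (1/2) * 14/3 * 28 = 196/3

196/3


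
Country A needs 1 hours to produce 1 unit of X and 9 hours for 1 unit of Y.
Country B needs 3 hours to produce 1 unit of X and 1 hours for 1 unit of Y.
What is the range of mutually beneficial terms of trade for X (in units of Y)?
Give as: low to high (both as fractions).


Opportunity cost of X for Country A = hours_X / hours_Y = 1/9 = 1/9 units of Y
Opportunity cost of X for Country B = hours_X / hours_Y = 3/1 = 3 units of Y
Terms of trade must be between the two opportunity costs.
Range: 1/9 to 3

1/9 to 3


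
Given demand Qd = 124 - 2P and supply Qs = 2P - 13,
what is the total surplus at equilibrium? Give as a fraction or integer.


Find equilibrium: 124 - 2P = 2P - 13
124 + 13 = 4P
P* = 137/4 = 137/4
Q* = 2*137/4 - 13 = 111/2
Inverse demand: P = 62 - Q/2, so P_max = 62
Inverse supply: P = 13/2 + Q/2, so P_min = 13/2
CS = (1/2) * 111/2 * (62 - 137/4) = 12321/16
PS = (1/2) * 111/2 * (137/4 - 13/2) = 12321/16
TS = CS + PS = 12321/16 + 12321/16 = 12321/8

12321/8


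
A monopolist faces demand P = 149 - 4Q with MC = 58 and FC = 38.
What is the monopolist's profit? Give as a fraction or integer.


MR = MC: 149 - 8Q = 58
Q* = 91/8
P* = 149 - 4*91/8 = 207/2
Profit = (P* - MC)*Q* - FC
= (207/2 - 58)*91/8 - 38
= 91/2*91/8 - 38
= 8281/16 - 38 = 7673/16

7673/16


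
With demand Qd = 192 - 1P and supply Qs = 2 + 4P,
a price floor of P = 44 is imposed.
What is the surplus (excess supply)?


At P = 44:
Qd = 192 - 1*44 = 148
Qs = 2 + 4*44 = 178
Surplus = Qs - Qd = 178 - 148 = 30

30


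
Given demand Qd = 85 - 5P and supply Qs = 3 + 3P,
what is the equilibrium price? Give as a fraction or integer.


At equilibrium, Qd = Qs.
85 - 5P = 3 + 3P
85 - 3 = 5P + 3P
82 = 8P
P* = 82/8 = 41/4

41/4


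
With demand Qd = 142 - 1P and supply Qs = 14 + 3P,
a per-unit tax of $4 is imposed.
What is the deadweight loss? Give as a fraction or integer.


Pre-tax equilibrium quantity: Q* = 110
Post-tax equilibrium quantity: Q_tax = 107
Reduction in quantity: Q* - Q_tax = 3
DWL = (1/2) * tax * (Q* - Q_tax)
DWL = (1/2) * 4 * 3 = 6

6


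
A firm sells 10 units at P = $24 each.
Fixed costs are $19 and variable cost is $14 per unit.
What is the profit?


Total Revenue = P * Q = 24 * 10 = $240
Total Cost = FC + VC*Q = 19 + 14*10 = $159
Profit = TR - TC = 240 - 159 = $81

$81


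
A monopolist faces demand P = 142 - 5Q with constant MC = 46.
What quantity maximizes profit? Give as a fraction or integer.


TR = P*Q = (142 - 5Q)Q = 142Q - 5Q^2
MR = dTR/dQ = 142 - 10Q
Set MR = MC:
142 - 10Q = 46
96 = 10Q
Q* = 96/10 = 48/5

48/5


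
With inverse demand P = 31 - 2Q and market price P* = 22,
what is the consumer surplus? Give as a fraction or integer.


Maximum willingness to pay (at Q=0): P_max = 31
Quantity demanded at P* = 22:
Q* = (31 - 22)/2 = 9/2
CS = (1/2) * Q* * (P_max - P*)
CS = (1/2) * 9/2 * (31 - 22)
CS = (1/2) * 9/2 * 9 = 81/4

81/4


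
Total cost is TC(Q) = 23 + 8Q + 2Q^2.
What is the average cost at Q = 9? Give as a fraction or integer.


TC(9) = 23 + 8*9 + 2*9^2
TC(9) = 23 + 72 + 162 = 257
AC = TC/Q = 257/9 = 257/9

257/9


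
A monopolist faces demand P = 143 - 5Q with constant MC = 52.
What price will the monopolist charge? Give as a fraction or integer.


MR = 143 - 10Q
Set MR = MC: 143 - 10Q = 52
Q* = 91/10
Substitute into demand:
P* = 143 - 5*91/10 = 195/2

195/2


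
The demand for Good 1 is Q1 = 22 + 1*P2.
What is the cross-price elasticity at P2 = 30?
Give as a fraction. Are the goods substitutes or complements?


dQ1/dP2 = 1
At P2 = 30: Q1 = 22 + 1*30 = 52
Exy = (dQ1/dP2)(P2/Q1) = 1 * 30 / 52 = 15/26
Since Exy > 0, the goods are substitutes.

15/26 (substitutes)


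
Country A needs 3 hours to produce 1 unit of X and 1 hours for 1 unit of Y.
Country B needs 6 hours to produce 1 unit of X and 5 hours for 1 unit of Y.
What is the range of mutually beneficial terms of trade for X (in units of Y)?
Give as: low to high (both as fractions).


Opportunity cost of X for Country A = hours_X / hours_Y = 3/1 = 3 units of Y
Opportunity cost of X for Country B = hours_X / hours_Y = 6/5 = 6/5 units of Y
Terms of trade must be between the two opportunity costs.
Range: 6/5 to 3

6/5 to 3


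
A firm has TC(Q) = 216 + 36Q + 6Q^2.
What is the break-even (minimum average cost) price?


AC(Q) = 216/Q + 36 + 6Q
To minimize: dAC/dQ = -216/Q^2 + 6 = 0
Q^2 = 216/6 = 36
Q* = 6
Min AC = 216/6 + 36 + 6*6
Min AC = 36 + 36 + 36 = 108

108


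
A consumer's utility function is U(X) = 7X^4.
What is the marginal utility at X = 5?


MU = dU/dX = 7*4*X^(4-1)
MU = 28*X^3
At X = 5:
MU = 28 * 5^3
MU = 28 * 125 = 3500

3500


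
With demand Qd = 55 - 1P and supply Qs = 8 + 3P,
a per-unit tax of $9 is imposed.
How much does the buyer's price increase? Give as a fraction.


With a per-unit tax, the buyer's price increase depends on relative slopes.
Supply slope: d = 3, Demand slope: b = 1
Buyer's price increase = d * tax / (b + d)
= 3 * 9 / (1 + 3)
= 27 / 4 = 27/4

27/4


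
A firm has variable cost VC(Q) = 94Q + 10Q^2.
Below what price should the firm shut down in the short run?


AVC(Q) = VC(Q)/Q = 94 + 10Q
AVC is increasing in Q, so minimum AVC is at Q -> 0+.
Min AVC = 94
The firm should shut down if P < 94.

94


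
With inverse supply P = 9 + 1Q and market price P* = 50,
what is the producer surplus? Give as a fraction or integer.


Minimum supply price (at Q=0): P_min = 9
Quantity supplied at P* = 50:
Q* = (50 - 9)/1 = 41
PS = (1/2) * Q* * (P* - P_min)
PS = (1/2) * 41 * (50 - 9)
PS = (1/2) * 41 * 41 = 1681/2

1681/2


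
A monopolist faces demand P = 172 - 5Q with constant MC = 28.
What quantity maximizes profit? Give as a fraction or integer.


TR = P*Q = (172 - 5Q)Q = 172Q - 5Q^2
MR = dTR/dQ = 172 - 10Q
Set MR = MC:
172 - 10Q = 28
144 = 10Q
Q* = 144/10 = 72/5

72/5


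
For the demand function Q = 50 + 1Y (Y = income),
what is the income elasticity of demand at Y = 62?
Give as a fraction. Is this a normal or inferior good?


dQ/dY = 1
At Y = 62: Q = 50 + 1*62 = 112
Ey = (dQ/dY)(Y/Q) = 1 * 62 / 112 = 31/56
Since Ey > 0, this is a normal good.

31/56 (normal good)


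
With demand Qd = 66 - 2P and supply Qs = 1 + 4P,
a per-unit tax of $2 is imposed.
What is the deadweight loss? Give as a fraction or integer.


Pre-tax equilibrium quantity: Q* = 133/3
Post-tax equilibrium quantity: Q_tax = 125/3
Reduction in quantity: Q* - Q_tax = 8/3
DWL = (1/2) * tax * (Q* - Q_tax)
DWL = (1/2) * 2 * 8/3 = 8/3

8/3


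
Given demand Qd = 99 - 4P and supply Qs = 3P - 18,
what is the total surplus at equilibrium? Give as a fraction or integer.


Find equilibrium: 99 - 4P = 3P - 18
99 + 18 = 7P
P* = 117/7 = 117/7
Q* = 3*117/7 - 18 = 225/7
Inverse demand: P = 99/4 - Q/4, so P_max = 99/4
Inverse supply: P = 6 + Q/3, so P_min = 6
CS = (1/2) * 225/7 * (99/4 - 117/7) = 50625/392
PS = (1/2) * 225/7 * (117/7 - 6) = 16875/98
TS = CS + PS = 50625/392 + 16875/98 = 16875/56

16875/56


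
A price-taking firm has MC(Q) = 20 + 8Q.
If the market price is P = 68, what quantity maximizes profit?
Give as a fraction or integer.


In perfect competition, profit is maximized where P = MC.
68 = 20 + 8Q
48 = 8Q
Q* = 48/8 = 6

6


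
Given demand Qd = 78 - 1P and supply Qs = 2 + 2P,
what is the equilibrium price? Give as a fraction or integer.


At equilibrium, Qd = Qs.
78 - 1P = 2 + 2P
78 - 2 = 1P + 2P
76 = 3P
P* = 76/3 = 76/3

76/3


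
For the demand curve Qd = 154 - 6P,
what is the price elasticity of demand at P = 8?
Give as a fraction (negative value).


dQ/dP = -6
At P = 8: Q = 154 - 6*8 = 106
E = (dQ/dP)(P/Q) = (-6)(8/106) = -24/53

-24/53


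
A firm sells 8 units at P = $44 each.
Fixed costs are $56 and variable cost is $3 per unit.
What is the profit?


Total Revenue = P * Q = 44 * 8 = $352
Total Cost = FC + VC*Q = 56 + 3*8 = $80
Profit = TR - TC = 352 - 80 = $272

$272


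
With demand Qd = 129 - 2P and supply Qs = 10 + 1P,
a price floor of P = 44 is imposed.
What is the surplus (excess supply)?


At P = 44:
Qd = 129 - 2*44 = 41
Qs = 10 + 1*44 = 54
Surplus = Qs - Qd = 54 - 41 = 13

13


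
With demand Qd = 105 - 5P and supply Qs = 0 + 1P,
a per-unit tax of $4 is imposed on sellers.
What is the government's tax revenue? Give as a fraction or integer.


With tax on sellers, new supply: Qs' = 0 + 1(P - 4)
= 1P - 4
New equilibrium quantity:
Q_new = 85/6
Tax revenue = tax * Q_new = 4 * 85/6 = 170/3

170/3


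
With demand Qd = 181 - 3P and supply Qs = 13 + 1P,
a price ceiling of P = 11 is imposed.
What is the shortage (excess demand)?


At P = 11:
Qd = 181 - 3*11 = 148
Qs = 13 + 1*11 = 24
Shortage = Qd - Qs = 148 - 24 = 124

124


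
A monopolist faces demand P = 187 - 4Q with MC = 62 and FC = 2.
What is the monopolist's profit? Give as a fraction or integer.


MR = MC: 187 - 8Q = 62
Q* = 125/8
P* = 187 - 4*125/8 = 249/2
Profit = (P* - MC)*Q* - FC
= (249/2 - 62)*125/8 - 2
= 125/2*125/8 - 2
= 15625/16 - 2 = 15593/16

15593/16


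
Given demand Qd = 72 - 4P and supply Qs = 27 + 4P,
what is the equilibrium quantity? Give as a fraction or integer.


First find equilibrium price:
72 - 4P = 27 + 4P
P* = 45/8 = 45/8
Then substitute into demand:
Q* = 72 - 4 * 45/8 = 99/2

99/2


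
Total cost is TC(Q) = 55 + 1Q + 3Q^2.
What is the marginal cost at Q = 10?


MC = dTC/dQ = 1 + 2*3*Q
At Q = 10:
MC = 1 + 6*10
MC = 1 + 60 = 61

61


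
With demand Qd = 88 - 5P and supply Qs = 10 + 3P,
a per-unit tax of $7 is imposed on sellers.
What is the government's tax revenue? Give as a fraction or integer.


With tax on sellers, new supply: Qs' = 10 + 3(P - 7)
= 3P - 11
New equilibrium quantity:
Q_new = 209/8
Tax revenue = tax * Q_new = 7 * 209/8 = 1463/8

1463/8


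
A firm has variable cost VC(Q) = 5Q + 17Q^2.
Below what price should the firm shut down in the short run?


AVC(Q) = VC(Q)/Q = 5 + 17Q
AVC is increasing in Q, so minimum AVC is at Q -> 0+.
Min AVC = 5
The firm should shut down if P < 5.

5


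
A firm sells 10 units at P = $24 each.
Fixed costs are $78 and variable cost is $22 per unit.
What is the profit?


Total Revenue = P * Q = 24 * 10 = $240
Total Cost = FC + VC*Q = 78 + 22*10 = $298
Profit = TR - TC = 240 - 298 = $-58

$-58


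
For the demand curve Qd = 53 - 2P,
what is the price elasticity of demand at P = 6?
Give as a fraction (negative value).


dQ/dP = -2
At P = 6: Q = 53 - 2*6 = 41
E = (dQ/dP)(P/Q) = (-2)(6/41) = -12/41

-12/41


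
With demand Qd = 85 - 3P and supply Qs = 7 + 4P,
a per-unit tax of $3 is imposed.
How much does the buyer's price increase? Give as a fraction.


With a per-unit tax, the buyer's price increase depends on relative slopes.
Supply slope: d = 4, Demand slope: b = 3
Buyer's price increase = d * tax / (b + d)
= 4 * 3 / (3 + 4)
= 12 / 7 = 12/7

12/7


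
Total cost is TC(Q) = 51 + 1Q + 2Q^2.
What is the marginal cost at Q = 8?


MC = dTC/dQ = 1 + 2*2*Q
At Q = 8:
MC = 1 + 4*8
MC = 1 + 32 = 33

33


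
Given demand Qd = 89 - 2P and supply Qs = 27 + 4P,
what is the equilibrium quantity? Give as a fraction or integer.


First find equilibrium price:
89 - 2P = 27 + 4P
P* = 62/6 = 31/3
Then substitute into demand:
Q* = 89 - 2 * 31/3 = 205/3

205/3


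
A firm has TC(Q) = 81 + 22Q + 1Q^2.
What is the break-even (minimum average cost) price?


AC(Q) = 81/Q + 22 + 1Q
To minimize: dAC/dQ = -81/Q^2 + 1 = 0
Q^2 = 81/1 = 81
Q* = 9
Min AC = 81/9 + 22 + 1*9
Min AC = 9 + 22 + 9 = 40

40


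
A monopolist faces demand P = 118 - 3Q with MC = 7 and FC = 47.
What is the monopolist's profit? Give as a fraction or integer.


MR = MC: 118 - 6Q = 7
Q* = 37/2
P* = 118 - 3*37/2 = 125/2
Profit = (P* - MC)*Q* - FC
= (125/2 - 7)*37/2 - 47
= 111/2*37/2 - 47
= 4107/4 - 47 = 3919/4

3919/4


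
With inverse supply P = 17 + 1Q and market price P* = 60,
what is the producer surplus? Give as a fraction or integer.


Minimum supply price (at Q=0): P_min = 17
Quantity supplied at P* = 60:
Q* = (60 - 17)/1 = 43
PS = (1/2) * Q* * (P* - P_min)
PS = (1/2) * 43 * (60 - 17)
PS = (1/2) * 43 * 43 = 1849/2

1849/2


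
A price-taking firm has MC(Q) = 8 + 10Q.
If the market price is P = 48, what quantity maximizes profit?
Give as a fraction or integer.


In perfect competition, profit is maximized where P = MC.
48 = 8 + 10Q
40 = 10Q
Q* = 40/10 = 4

4


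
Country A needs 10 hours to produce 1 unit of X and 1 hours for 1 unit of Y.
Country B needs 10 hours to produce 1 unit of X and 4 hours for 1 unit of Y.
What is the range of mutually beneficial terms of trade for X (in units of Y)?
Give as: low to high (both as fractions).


Opportunity cost of X for Country A = hours_X / hours_Y = 10/1 = 10 units of Y
Opportunity cost of X for Country B = hours_X / hours_Y = 10/4 = 5/2 units of Y
Terms of trade must be between the two opportunity costs.
Range: 5/2 to 10

5/2 to 10


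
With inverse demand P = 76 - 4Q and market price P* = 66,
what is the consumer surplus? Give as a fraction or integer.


Maximum willingness to pay (at Q=0): P_max = 76
Quantity demanded at P* = 66:
Q* = (76 - 66)/4 = 5/2
CS = (1/2) * Q* * (P_max - P*)
CS = (1/2) * 5/2 * (76 - 66)
CS = (1/2) * 5/2 * 10 = 25/2

25/2


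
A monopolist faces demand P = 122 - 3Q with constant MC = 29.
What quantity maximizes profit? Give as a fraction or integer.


TR = P*Q = (122 - 3Q)Q = 122Q - 3Q^2
MR = dTR/dQ = 122 - 6Q
Set MR = MC:
122 - 6Q = 29
93 = 6Q
Q* = 93/6 = 31/2

31/2


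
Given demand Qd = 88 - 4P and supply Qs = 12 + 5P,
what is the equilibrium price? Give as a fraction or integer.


At equilibrium, Qd = Qs.
88 - 4P = 12 + 5P
88 - 12 = 4P + 5P
76 = 9P
P* = 76/9 = 76/9

76/9


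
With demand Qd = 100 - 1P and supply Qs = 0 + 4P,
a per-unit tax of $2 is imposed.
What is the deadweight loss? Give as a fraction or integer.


Pre-tax equilibrium quantity: Q* = 80
Post-tax equilibrium quantity: Q_tax = 392/5
Reduction in quantity: Q* - Q_tax = 8/5
DWL = (1/2) * tax * (Q* - Q_tax)
DWL = (1/2) * 2 * 8/5 = 8/5

8/5


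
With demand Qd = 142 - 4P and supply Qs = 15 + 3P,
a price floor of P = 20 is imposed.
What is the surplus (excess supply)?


At P = 20:
Qd = 142 - 4*20 = 62
Qs = 15 + 3*20 = 75
Surplus = Qs - Qd = 75 - 62 = 13

13


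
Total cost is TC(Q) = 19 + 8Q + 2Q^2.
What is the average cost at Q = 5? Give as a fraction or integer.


TC(5) = 19 + 8*5 + 2*5^2
TC(5) = 19 + 40 + 50 = 109
AC = TC/Q = 109/5 = 109/5

109/5


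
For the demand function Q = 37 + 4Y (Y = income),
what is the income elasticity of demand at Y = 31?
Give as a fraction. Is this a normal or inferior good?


dQ/dY = 4
At Y = 31: Q = 37 + 4*31 = 161
Ey = (dQ/dY)(Y/Q) = 4 * 31 / 161 = 124/161
Since Ey > 0, this is a normal good.

124/161 (normal good)


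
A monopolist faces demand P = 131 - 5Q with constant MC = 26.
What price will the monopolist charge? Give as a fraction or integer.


MR = 131 - 10Q
Set MR = MC: 131 - 10Q = 26
Q* = 21/2
Substitute into demand:
P* = 131 - 5*21/2 = 157/2

157/2


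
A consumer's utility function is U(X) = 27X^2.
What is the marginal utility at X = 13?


MU = dU/dX = 27*2*X^(2-1)
MU = 54*X^1
At X = 13:
MU = 54 * 13^1
MU = 54 * 13 = 702

702


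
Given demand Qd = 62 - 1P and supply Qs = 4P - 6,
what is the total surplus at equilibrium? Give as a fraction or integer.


Find equilibrium: 62 - 1P = 4P - 6
62 + 6 = 5P
P* = 68/5 = 68/5
Q* = 4*68/5 - 6 = 242/5
Inverse demand: P = 62 - Q/1, so P_max = 62
Inverse supply: P = 3/2 + Q/4, so P_min = 3/2
CS = (1/2) * 242/5 * (62 - 68/5) = 29282/25
PS = (1/2) * 242/5 * (68/5 - 3/2) = 14641/50
TS = CS + PS = 29282/25 + 14641/50 = 14641/10

14641/10


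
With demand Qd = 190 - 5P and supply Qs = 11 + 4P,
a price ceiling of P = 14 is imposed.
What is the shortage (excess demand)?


At P = 14:
Qd = 190 - 5*14 = 120
Qs = 11 + 4*14 = 67
Shortage = Qd - Qs = 120 - 67 = 53

53


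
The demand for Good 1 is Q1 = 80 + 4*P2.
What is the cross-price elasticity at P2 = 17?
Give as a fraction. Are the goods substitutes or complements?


dQ1/dP2 = 4
At P2 = 17: Q1 = 80 + 4*17 = 148
Exy = (dQ1/dP2)(P2/Q1) = 4 * 17 / 148 = 17/37
Since Exy > 0, the goods are substitutes.

17/37 (substitutes)


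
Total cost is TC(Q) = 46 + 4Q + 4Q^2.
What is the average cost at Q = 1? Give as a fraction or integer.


TC(1) = 46 + 4*1 + 4*1^2
TC(1) = 46 + 4 + 4 = 54
AC = TC/Q = 54/1 = 54

54


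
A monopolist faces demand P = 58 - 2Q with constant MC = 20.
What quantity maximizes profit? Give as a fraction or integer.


TR = P*Q = (58 - 2Q)Q = 58Q - 2Q^2
MR = dTR/dQ = 58 - 4Q
Set MR = MC:
58 - 4Q = 20
38 = 4Q
Q* = 38/4 = 19/2

19/2


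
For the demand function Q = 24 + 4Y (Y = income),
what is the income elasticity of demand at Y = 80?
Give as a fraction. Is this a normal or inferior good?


dQ/dY = 4
At Y = 80: Q = 24 + 4*80 = 344
Ey = (dQ/dY)(Y/Q) = 4 * 80 / 344 = 40/43
Since Ey > 0, this is a normal good.

40/43 (normal good)


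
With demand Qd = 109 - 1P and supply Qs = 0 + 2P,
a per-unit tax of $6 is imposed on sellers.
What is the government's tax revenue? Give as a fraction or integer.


With tax on sellers, new supply: Qs' = 0 + 2(P - 6)
= 2P - 12
New equilibrium quantity:
Q_new = 206/3
Tax revenue = tax * Q_new = 6 * 206/3 = 412

412


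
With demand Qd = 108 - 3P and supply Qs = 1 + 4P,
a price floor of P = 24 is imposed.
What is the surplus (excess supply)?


At P = 24:
Qd = 108 - 3*24 = 36
Qs = 1 + 4*24 = 97
Surplus = Qs - Qd = 97 - 36 = 61

61


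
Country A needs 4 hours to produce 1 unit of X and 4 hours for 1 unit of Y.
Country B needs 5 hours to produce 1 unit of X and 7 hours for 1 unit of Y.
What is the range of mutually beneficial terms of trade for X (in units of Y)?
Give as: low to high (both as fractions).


Opportunity cost of X for Country A = hours_X / hours_Y = 4/4 = 1 units of Y
Opportunity cost of X for Country B = hours_X / hours_Y = 5/7 = 5/7 units of Y
Terms of trade must be between the two opportunity costs.
Range: 5/7 to 1

5/7 to 1
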